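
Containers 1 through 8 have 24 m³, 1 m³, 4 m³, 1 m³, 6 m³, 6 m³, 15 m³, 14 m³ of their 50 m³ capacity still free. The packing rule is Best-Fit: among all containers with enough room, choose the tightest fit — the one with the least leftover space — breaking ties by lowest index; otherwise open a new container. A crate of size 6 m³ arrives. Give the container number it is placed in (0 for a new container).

Containers with room: container 1 (24 m³), container 5 (6 m³), container 6 (6 m³), container 7 (15 m³), container 8 (14 m³).
Tightest fit is container 5 with 6 m³ free.

5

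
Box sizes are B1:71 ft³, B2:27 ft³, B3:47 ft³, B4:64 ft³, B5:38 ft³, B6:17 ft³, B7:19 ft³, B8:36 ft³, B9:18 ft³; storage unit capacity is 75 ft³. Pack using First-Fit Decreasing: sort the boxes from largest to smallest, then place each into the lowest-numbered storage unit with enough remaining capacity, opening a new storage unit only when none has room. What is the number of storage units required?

5 storage units

Sorted descending: 71, 64, 47, 38, 36, 27, 19, 18, 17.
storage unit 1: place 71 ft³, 4 ft³ left
storage unit 2: place 64 ft³, 11 ft³ left
storage unit 3: place 47 ft³, 28 ft³ left
storage unit 4: place 38 ft³, 37 ft³ left
storage unit 4: place 36 ft³, 1 ft³ left
storage unit 3: place 27 ft³, 1 ft³ left
storage unit 5: place 19 ft³, 56 ft³ left
storage unit 5: place 18 ft³, 38 ft³ left
storage unit 5: place 17 ft³, 21 ft³ left
Final storage units: [71] [64] [47,27] [38,36] [19,18,17].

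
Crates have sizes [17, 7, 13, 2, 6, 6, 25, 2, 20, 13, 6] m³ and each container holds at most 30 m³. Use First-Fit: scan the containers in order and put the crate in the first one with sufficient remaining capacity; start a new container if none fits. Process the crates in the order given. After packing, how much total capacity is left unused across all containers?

container 1: place 17 m³, 13 m³ left
container 1: place 7 m³, 6 m³ left
container 2: place 13 m³, 17 m³ left
container 1: place 2 m³, 4 m³ left
container 2: place 6 m³, 11 m³ left
container 2: place 6 m³, 5 m³ left
container 3: place 25 m³, 5 m³ left
container 1: place 2 m³, 2 m³ left
container 4: place 20 m³, 10 m³ left
container 5: place 13 m³, 17 m³ left
container 4: place 6 m³, 4 m³ left
5 containers × 30 m³ = 150 m³; used 117 m³; unused 33 m³.

33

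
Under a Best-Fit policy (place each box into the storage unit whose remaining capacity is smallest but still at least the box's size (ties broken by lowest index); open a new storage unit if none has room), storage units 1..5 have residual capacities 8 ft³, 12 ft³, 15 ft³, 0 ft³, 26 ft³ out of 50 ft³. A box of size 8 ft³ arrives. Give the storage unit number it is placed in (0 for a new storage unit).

1

Storage units with room: storage unit 1 (8 ft³), storage unit 2 (12 ft³), storage unit 3 (15 ft³), storage unit 5 (26 ft³).
Tightest fit is storage unit 1 with 8 ft³ free.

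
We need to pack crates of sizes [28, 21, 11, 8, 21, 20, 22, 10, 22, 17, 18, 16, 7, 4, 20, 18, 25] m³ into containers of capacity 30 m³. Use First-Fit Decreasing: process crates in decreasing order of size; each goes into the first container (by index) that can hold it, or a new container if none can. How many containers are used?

12

Sorted descending: 28, 25, 22, 22, 21, 21, 20, 20, 18, 18, 17, 16, 11, 10, 8, 7, 4.
28 m³ → container 1 (remaining 2 m³)
25 m³ → container 2 (remaining 5 m³)
22 m³ → container 3 (remaining 8 m³)
22 m³ → container 4 (remaining 8 m³)
21 m³ → container 5 (remaining 9 m³)
21 m³ → container 6 (remaining 9 m³)
20 m³ → container 7 (remaining 10 m³)
20 m³ → container 8 (remaining 10 m³)
18 m³ → container 9 (remaining 12 m³)
18 m³ → container 10 (remaining 12 m³)
17 m³ → container 11 (remaining 13 m³)
16 m³ → container 12 (remaining 14 m³)
11 m³ → container 9 (remaining 1 m³)
10 m³ → container 7 (remaining 0 m³)
8 m³ → container 3 (remaining 0 m³)
7 m³ → container 4 (remaining 1 m³)
4 m³ → container 2 (remaining 1 m³)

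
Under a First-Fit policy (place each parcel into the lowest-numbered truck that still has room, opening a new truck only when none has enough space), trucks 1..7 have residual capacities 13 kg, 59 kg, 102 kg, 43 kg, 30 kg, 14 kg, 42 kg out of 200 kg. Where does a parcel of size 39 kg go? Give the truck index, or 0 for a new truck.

2

Trucks with room: truck 2 (59 kg), truck 3 (102 kg), truck 4 (43 kg), truck 7 (42 kg).
The first with room is truck 2.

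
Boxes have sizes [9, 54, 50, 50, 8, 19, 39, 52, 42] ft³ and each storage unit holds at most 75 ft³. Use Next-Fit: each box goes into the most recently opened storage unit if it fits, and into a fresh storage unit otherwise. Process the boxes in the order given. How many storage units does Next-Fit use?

storage unit 1: place 9 ft³, 66 ft³ left
storage unit 1: place 54 ft³, 12 ft³ left
storage unit 2: place 50 ft³, 25 ft³ left
storage unit 3: place 50 ft³, 25 ft³ left
storage unit 3: place 8 ft³, 17 ft³ left
storage unit 4: place 19 ft³, 56 ft³ left
storage unit 4: place 39 ft³, 17 ft³ left
storage unit 5: place 52 ft³, 23 ft³ left
storage unit 6: place 42 ft³, 33 ft³ left
Final storage units: [9,54] [50] [50,8] [19,39] [52] [42].

6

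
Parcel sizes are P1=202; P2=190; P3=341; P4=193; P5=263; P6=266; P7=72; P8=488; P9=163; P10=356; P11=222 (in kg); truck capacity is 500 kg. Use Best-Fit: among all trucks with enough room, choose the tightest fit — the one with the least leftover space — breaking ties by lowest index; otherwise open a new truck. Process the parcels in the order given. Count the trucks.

truck 1: place P1 (202 kg), 298 kg left
truck 1: place P2 (190 kg), 108 kg left
truck 2: place P3 (341 kg), 159 kg left
truck 3: place P4 (193 kg), 307 kg left
truck 3: place P5 (263 kg), 44 kg left
truck 4: place P6 (266 kg), 234 kg left
truck 1: place P7 (72 kg), 36 kg left
truck 5: place P8 (488 kg), 12 kg left
truck 4: place P9 (163 kg), 71 kg left
truck 6: place P10 (356 kg), 144 kg left
truck 7: place P11 (222 kg), 278 kg left

7 trucks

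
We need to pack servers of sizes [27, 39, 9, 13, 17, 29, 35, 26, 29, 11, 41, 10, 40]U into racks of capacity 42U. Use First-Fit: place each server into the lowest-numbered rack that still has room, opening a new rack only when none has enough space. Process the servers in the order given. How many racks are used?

rack 1: place 27U, 15U left
rack 2: place 39U, 3U left
rack 1: place 9U, 6U left
rack 3: place 13U, 29U left
rack 3: place 17U, 12U left
rack 4: place 29U, 13U left
rack 5: place 35U, 7U left
rack 6: place 26U, 16U left
rack 7: place 29U, 13U left
rack 3: place 11U, 1U left
rack 8: place 41U, 1U left
rack 4: place 10U, 3U left
rack 9: place 40U, 2U left
Final racks: [27,9] [39] [13,17,11] [29,10] [35] [26] [29] [41] [40].

9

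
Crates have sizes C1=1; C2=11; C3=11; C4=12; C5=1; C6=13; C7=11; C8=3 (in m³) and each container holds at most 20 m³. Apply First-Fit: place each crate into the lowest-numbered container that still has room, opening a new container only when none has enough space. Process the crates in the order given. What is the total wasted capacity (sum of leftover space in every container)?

Put C1 (1 m³) in container 1; 19 m³ remain.
Put C2 (11 m³) in container 1; 8 m³ remain.
Put C3 (11 m³) in container 2; 9 m³ remain.
Put C4 (12 m³) in container 3; 8 m³ remain.
Put C5 (1 m³) in container 1; 7 m³ remain.
Put C6 (13 m³) in container 4; 7 m³ remain.
Put C7 (11 m³) in container 5; 9 m³ remain.
Put C8 (3 m³) in container 1; 4 m³ remain.
5 containers × 20 m³ = 100 m³; used 63 m³; unused 37 m³.

37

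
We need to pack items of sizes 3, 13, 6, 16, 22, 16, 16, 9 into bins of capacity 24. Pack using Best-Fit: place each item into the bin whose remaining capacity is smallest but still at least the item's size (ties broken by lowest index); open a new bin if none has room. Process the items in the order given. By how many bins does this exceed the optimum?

Best-Fit: [3,13,6] [16] [22] [16] [16] [9] → 6 bins.
Total size 101; any packing needs at least ⌈101/24⌉ = 5 bins.
An optimal packing achieves that bound: [22] [16,6] [16,3] [16] [13,9] → 5 bins.
Excess: 6 − 5 = 1.

1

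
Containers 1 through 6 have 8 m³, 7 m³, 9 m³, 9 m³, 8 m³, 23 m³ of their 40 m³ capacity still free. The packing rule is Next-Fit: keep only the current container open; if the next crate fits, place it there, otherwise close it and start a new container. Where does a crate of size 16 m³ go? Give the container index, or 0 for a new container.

6

Next-Fit only looks at container 6, which has 23 m³ free.
16 m³ fits there.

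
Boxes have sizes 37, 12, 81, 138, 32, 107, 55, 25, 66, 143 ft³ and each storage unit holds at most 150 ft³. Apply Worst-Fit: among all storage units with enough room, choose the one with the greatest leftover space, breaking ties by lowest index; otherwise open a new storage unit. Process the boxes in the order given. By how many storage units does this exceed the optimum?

Worst-Fit: [37,12,81] [138] [32,107] [55,25,66] [143] → 5 storage units.
Total size 696 ft³; any packing needs at least ⌈696/150⌉ = 5 storage units.
So 5 is already optimal.

0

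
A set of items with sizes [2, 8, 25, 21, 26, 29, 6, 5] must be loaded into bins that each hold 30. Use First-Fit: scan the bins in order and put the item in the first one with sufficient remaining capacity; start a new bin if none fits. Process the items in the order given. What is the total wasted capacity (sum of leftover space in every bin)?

2 → bin 1 (remaining 28)
8 → bin 1 (remaining 20)
25 → bin 2 (remaining 5)
21 → bin 3 (remaining 9)
26 → bin 4 (remaining 4)
29 → bin 5 (remaining 1)
6 → bin 1 (remaining 14)
5 → bin 1 (remaining 9)
5 bins × 30 = 150; used 122; unused 28.

28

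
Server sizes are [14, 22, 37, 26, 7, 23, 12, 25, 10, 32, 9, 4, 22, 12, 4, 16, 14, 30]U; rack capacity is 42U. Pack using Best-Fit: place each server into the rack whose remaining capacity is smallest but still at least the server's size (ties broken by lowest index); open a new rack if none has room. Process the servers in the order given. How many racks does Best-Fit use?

9

14U → rack 1 (remaining 28U)
22U → rack 1 (remaining 6U)
37U → rack 2 (remaining 5U)
26U → rack 3 (remaining 16U)
7U → rack 3 (remaining 9U)
23U → rack 4 (remaining 19U)
12U → rack 4 (remaining 7U)
25U → rack 5 (remaining 17U)
10U → rack 5 (remaining 7U)
32U → rack 6 (remaining 10U)
9U → rack 3 (remaining 0U)
4U → rack 2 (remaining 1U)
22U → rack 7 (remaining 20U)
12U → rack 7 (remaining 8U)
4U → rack 1 (remaining 2U)
16U → rack 8 (remaining 26U)
14U → rack 8 (remaining 12U)
30U → rack 9 (remaining 12U)
Final racks: [14,22,4] [37,4] [26,7,9] [23,12] [25,10] [32] [22,12] [16,14] [30].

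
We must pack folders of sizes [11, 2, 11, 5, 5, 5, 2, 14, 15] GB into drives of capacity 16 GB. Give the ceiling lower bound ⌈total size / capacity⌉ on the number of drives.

Total size = 11 + 2 + 11 + 5 + 5 + 5 + 2 + 14 + 15 = 70 GB.
⌈70 / 16⌉ = 5.

5 drives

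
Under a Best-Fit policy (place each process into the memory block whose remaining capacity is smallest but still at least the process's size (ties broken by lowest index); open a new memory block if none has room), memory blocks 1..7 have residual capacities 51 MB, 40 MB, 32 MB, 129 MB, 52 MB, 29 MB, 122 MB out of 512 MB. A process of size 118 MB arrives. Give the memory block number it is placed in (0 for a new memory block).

7

Memory blocks with room: memory block 4 (129 MB), memory block 7 (122 MB).
Tightest fit is memory block 7 with 122 MB free.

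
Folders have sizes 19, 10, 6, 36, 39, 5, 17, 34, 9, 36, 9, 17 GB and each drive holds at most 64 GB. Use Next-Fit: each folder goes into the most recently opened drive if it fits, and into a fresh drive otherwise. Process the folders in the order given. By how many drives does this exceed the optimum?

1

Next-Fit: [19,10,6] [36] [39,5,17] [34,9] [36,9,17] → 5 drives.
Total size 237 GB; any packing needs at least ⌈237/64⌉ = 4 drives.
An optimal packing achieves that bound: [39,19,6] [36,17,10] [36,17,9] [34,9,5] → 4 drives.
Excess: 5 − 4 = 1.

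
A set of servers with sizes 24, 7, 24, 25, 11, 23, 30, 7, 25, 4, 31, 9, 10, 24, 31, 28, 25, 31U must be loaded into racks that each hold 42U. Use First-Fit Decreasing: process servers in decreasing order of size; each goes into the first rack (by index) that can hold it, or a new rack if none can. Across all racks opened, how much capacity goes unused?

135

Sorted descending: 31, 31, 31, 30, 28, 25, 25, 25, 24, 24, 24, 23, 11, 10, 9, 7, 7, 4.
Put 31U in rack 1; 11U remain.
Put 31U in rack 2; 11U remain.
Put 31U in rack 3; 11U remain.
Put 30U in rack 4; 12U remain.
Put 28U in rack 5; 14U remain.
Put 25U in rack 6; 17U remain.
Put 25U in rack 7; 17U remain.
Put 25U in rack 8; 17U remain.
Put 24U in rack 9; 18U remain.
Put 24U in rack 10; 18U remain.
Put 24U in rack 11; 18U remain.
Put 23U in rack 12; 19U remain.
Put 11U in rack 1; 0U remain.
Put 10U in rack 2; 1U remain.
Put 9U in rack 3; 2U remain.
Put 7U in rack 4; 5U remain.
Put 7U in rack 5; 7U remain.
Put 4U in rack 4; 1U remain.
12 racks × 42U = 504U; used 369U; unused 135U.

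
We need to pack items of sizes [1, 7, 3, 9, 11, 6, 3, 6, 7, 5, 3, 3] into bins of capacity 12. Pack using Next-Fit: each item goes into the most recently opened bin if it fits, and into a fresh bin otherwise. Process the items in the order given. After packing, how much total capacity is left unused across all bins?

20

Put 1 in bin 1; 11 remain.
Put 7 in bin 1; 4 remain.
Put 3 in bin 1; 1 remain.
Put 9 in bin 2; 3 remain.
Put 11 in bin 3; 1 remain.
Put 6 in bin 4; 6 remain.
Put 3 in bin 4; 3 remain.
Put 6 in bin 5; 6 remain.
Put 7 in bin 6; 5 remain.
Put 5 in bin 6; 0 remain.
Put 3 in bin 7; 9 remain.
Put 3 in bin 7; 6 remain.
7 bins × 12 = 84; used 64; unused 20.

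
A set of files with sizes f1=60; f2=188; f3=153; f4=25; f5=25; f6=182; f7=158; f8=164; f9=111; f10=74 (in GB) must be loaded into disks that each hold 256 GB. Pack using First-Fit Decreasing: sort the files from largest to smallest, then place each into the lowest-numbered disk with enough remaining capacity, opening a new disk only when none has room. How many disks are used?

6

Sorted descending: 188, 182, 164, 158, 153, 111, 74, 60, 25, 25.
188 GB → disk 1 (remaining 68 GB)
182 GB → disk 2 (remaining 74 GB)
164 GB → disk 3 (remaining 92 GB)
158 GB → disk 4 (remaining 98 GB)
153 GB → disk 5 (remaining 103 GB)
111 GB → disk 6 (remaining 145 GB)
74 GB → disk 2 (remaining 0 GB)
60 GB → disk 1 (remaining 8 GB)
25 GB → disk 3 (remaining 67 GB)
25 GB → disk 3 (remaining 42 GB)
Final disks: [188,60] [182,74] [164,25,25] [158] [153] [111].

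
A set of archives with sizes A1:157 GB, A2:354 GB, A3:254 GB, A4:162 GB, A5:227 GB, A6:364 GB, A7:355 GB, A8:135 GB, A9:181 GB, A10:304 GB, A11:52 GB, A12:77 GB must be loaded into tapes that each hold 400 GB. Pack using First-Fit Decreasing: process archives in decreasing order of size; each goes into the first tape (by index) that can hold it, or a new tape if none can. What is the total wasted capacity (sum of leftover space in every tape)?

178

Sorted descending: 364, 355, 354, 304, 254, 227, 181, 162, 157, 135, 77, 52.
tape 1: place 364 GB, 36 GB left
tape 2: place 355 GB, 45 GB left
tape 3: place 354 GB, 46 GB left
tape 4: place 304 GB, 96 GB left
tape 5: place 254 GB, 146 GB left
tape 6: place 227 GB, 173 GB left
tape 7: place 181 GB, 219 GB left
tape 6: place 162 GB, 11 GB left
tape 7: place 157 GB, 62 GB left
tape 5: place 135 GB, 11 GB left
tape 4: place 77 GB, 19 GB left
tape 7: place 52 GB, 10 GB left
7 tapes × 400 GB = 2800 GB; used 2622 GB; unused 178 GB.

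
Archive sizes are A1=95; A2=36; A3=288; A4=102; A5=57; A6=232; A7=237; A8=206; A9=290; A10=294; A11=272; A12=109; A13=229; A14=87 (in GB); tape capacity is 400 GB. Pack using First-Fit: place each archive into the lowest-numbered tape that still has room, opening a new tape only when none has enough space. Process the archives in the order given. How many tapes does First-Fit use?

tape 1: place A1 (95 GB), 305 GB left
tape 1: place A2 (36 GB), 269 GB left
tape 2: place A3 (288 GB), 112 GB left
tape 1: place A4 (102 GB), 167 GB left
tape 1: place A5 (57 GB), 110 GB left
tape 3: place A6 (232 GB), 168 GB left
tape 4: place A7 (237 GB), 163 GB left
tape 5: place A8 (206 GB), 194 GB left
tape 6: place A9 (290 GB), 110 GB left
tape 7: place A10 (294 GB), 106 GB left
tape 8: place A11 (272 GB), 128 GB left
tape 1: place A12 (109 GB), 1 GB left
tape 9: place A13 (229 GB), 171 GB left
tape 2: place A14 (87 GB), 25 GB left

9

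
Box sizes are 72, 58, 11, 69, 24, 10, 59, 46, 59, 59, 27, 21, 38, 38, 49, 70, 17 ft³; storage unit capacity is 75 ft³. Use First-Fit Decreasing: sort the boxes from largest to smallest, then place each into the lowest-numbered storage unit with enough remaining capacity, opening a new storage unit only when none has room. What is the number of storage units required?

11 storage units

Sorted descending: 72, 70, 69, 59, 59, 59, 58, 49, 46, 38, 38, 27, 24, 21, 17, 11, 10.
72 ft³ → storage unit 1 (remaining 3 ft³)
70 ft³ → storage unit 2 (remaining 5 ft³)
69 ft³ → storage unit 3 (remaining 6 ft³)
59 ft³ → storage unit 4 (remaining 16 ft³)
59 ft³ → storage unit 5 (remaining 16 ft³)
59 ft³ → storage unit 6 (remaining 16 ft³)
58 ft³ → storage unit 7 (remaining 17 ft³)
49 ft³ → storage unit 8 (remaining 26 ft³)
46 ft³ → storage unit 9 (remaining 29 ft³)
38 ft³ → storage unit 10 (remaining 37 ft³)
38 ft³ → storage unit 11 (remaining 37 ft³)
27 ft³ → storage unit 9 (remaining 2 ft³)
24 ft³ → storage unit 8 (remaining 2 ft³)
21 ft³ → storage unit 10 (remaining 16 ft³)
17 ft³ → storage unit 7 (remaining 0 ft³)
11 ft³ → storage unit 4 (remaining 5 ft³)
10 ft³ → storage unit 5 (remaining 6 ft³)
Final storage units: [72] [70] [69] [59,11] [59,10] [59] [58,17] [49,24] [46,27] [38,21] [38].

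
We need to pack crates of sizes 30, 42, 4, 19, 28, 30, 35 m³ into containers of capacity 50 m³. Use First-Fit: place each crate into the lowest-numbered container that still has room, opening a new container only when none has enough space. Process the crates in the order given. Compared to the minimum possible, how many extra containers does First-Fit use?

0

First-Fit: [30,4] [42] [19,28] [30] [35] → 5 containers.
5 crates exceed 25 m³ (half the capacity), and no two of those can share a container, so at least 5 containers are needed.
So 5 is already optimal.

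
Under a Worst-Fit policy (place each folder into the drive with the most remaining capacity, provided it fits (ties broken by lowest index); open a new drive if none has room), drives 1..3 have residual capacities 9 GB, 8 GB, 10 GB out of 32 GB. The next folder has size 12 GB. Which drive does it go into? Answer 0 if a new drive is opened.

No drive has ≥ 12 GB free, so a new drive is opened.

0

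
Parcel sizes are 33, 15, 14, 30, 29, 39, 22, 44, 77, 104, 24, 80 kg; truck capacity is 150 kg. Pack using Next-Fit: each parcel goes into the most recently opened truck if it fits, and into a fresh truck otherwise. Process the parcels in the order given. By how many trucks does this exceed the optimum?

1

Next-Fit: [33,15,14,30,29] [39,22,44] [77] [104,24] [80] → 5 trucks.
Total size 511 kg; any packing needs at least ⌈511/150⌉ = 4 trucks.
An optimal packing achieves that bound: [104,44] [80,39,30] [77,33,29] [24,22,15,14] → 4 trucks.
Excess: 5 − 4 = 1.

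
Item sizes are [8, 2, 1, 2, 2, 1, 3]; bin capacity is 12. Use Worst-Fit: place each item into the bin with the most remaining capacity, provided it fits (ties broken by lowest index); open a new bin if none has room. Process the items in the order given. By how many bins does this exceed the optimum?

Worst-Fit: [8,2,1] [2,2,1,3] → 2 bins.
Total size 19; any packing needs at least ⌈19/12⌉ = 2 bins.
So 2 is already optimal.

0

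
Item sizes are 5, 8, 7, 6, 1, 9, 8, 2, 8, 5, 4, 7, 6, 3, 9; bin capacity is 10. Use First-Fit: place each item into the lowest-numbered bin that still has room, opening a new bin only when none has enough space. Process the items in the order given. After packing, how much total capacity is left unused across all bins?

22

Put 5 in bin 1; 5 remain.
Put 8 in bin 2; 2 remain.
Put 7 in bin 3; 3 remain.
Put 6 in bin 4; 4 remain.
Put 1 in bin 1; 4 remain.
Put 9 in bin 5; 1 remain.
Put 8 in bin 6; 2 remain.
Put 2 in bin 1; 2 remain.
Put 8 in bin 7; 2 remain.
Put 5 in bin 8; 5 remain.
Put 4 in bin 4; 0 remain.
Put 7 in bin 9; 3 remain.
Put 6 in bin 10; 4 remain.
Put 3 in bin 3; 0 remain.
Put 9 in bin 11; 1 remain.
11 bins × 10 = 110; used 88; unused 22.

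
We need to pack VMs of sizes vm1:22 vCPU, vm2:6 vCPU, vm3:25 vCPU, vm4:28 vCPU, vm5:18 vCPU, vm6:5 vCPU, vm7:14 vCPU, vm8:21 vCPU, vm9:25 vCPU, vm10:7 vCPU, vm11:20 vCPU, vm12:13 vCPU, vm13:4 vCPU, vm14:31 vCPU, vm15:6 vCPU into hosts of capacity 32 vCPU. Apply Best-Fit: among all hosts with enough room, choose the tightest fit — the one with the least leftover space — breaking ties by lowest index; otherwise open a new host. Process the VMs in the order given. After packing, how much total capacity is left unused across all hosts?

host 1: place vm1 (22 vCPU), 10 vCPU left
host 1: place vm2 (6 vCPU), 4 vCPU left
host 2: place vm3 (25 vCPU), 7 vCPU left
host 3: place vm4 (28 vCPU), 4 vCPU left
host 4: place vm5 (18 vCPU), 14 vCPU left
host 2: place vm6 (5 vCPU), 2 vCPU left
host 4: place vm7 (14 vCPU), 0 vCPU left
host 5: place vm8 (21 vCPU), 11 vCPU left
host 6: place vm9 (25 vCPU), 7 vCPU left
host 6: place vm10 (7 vCPU), 0 vCPU left
host 7: place vm11 (20 vCPU), 12 vCPU left
host 8: place vm12 (13 vCPU), 19 vCPU left
host 1: place vm13 (4 vCPU), 0 vCPU left
host 9: place vm14 (31 vCPU), 1 vCPU left
host 5: place vm15 (6 vCPU), 5 vCPU left
9 hosts × 32 vCPU = 288 vCPU; used 245 vCPU; unused 43 vCPU.

43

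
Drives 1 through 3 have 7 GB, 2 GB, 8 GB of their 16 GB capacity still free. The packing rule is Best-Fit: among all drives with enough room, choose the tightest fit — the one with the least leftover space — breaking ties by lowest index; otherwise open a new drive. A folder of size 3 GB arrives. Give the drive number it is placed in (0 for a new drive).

Drives with room: drive 1 (7 GB), drive 3 (8 GB).
Tightest fit is drive 1 with 7 GB free.

1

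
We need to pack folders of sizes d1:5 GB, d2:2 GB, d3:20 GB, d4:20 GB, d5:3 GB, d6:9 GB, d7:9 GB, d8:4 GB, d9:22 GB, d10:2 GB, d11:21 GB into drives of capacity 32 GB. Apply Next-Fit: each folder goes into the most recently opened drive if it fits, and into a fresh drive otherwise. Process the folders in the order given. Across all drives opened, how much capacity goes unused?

Put d1 (5 GB) in drive 1; 27 GB remain.
Put d2 (2 GB) in drive 1; 25 GB remain.
Put d3 (20 GB) in drive 1; 5 GB remain.
Put d4 (20 GB) in drive 2; 12 GB remain.
Put d5 (3 GB) in drive 2; 9 GB remain.
Put d6 (9 GB) in drive 2; 0 GB remain.
Put d7 (9 GB) in drive 3; 23 GB remain.
Put d8 (4 GB) in drive 3; 19 GB remain.
Put d9 (22 GB) in drive 4; 10 GB remain.
Put d10 (2 GB) in drive 4; 8 GB remain.
Put d11 (21 GB) in drive 5; 11 GB remain.
5 drives × 32 GB = 160 GB; used 117 GB; unused 43 GB.

43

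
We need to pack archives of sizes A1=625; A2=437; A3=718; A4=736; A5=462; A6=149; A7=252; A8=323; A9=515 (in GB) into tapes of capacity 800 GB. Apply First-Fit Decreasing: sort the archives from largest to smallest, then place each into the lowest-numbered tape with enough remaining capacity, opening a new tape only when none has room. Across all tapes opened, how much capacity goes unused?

583

Sorted descending: 736, 718, 625, 515, 462, 437, 323, 252, 149.
Put 736 GB in tape 1; 64 GB remain.
Put 718 GB in tape 2; 82 GB remain.
Put 625 GB in tape 3; 175 GB remain.
Put 515 GB in tape 4; 285 GB remain.
Put 462 GB in tape 5; 338 GB remain.
Put 437 GB in tape 6; 363 GB remain.
Put 323 GB in tape 5; 15 GB remain.
Put 252 GB in tape 4; 33 GB remain.
Put 149 GB in tape 3; 26 GB remain.
6 tapes × 800 GB = 4800 GB; used 4217 GB; unused 583 GB.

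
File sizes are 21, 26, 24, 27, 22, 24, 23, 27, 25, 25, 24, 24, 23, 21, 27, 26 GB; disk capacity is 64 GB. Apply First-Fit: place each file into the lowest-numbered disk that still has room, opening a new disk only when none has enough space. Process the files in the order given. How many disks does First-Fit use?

8 disks

21 GB → disk 1 (remaining 43 GB)
26 GB → disk 1 (remaining 17 GB)
24 GB → disk 2 (remaining 40 GB)
27 GB → disk 2 (remaining 13 GB)
22 GB → disk 3 (remaining 42 GB)
24 GB → disk 3 (remaining 18 GB)
23 GB → disk 4 (remaining 41 GB)
27 GB → disk 4 (remaining 14 GB)
25 GB → disk 5 (remaining 39 GB)
25 GB → disk 5 (remaining 14 GB)
24 GB → disk 6 (remaining 40 GB)
24 GB → disk 6 (remaining 16 GB)
23 GB → disk 7 (remaining 41 GB)
21 GB → disk 7 (remaining 20 GB)
27 GB → disk 8 (remaining 37 GB)
26 GB → disk 8 (remaining 11 GB)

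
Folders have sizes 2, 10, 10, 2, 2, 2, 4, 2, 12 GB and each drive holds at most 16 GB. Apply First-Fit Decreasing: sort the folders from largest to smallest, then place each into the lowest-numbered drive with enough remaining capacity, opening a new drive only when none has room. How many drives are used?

3 drives

Sorted descending: 12, 10, 10, 4, 2, 2, 2, 2, 2.
drive 1: place 12 GB, 4 GB left
drive 2: place 10 GB, 6 GB left
drive 3: place 10 GB, 6 GB left
drive 1: place 4 GB, 0 GB left
drive 2: place 2 GB, 4 GB left
drive 2: place 2 GB, 2 GB left
drive 2: place 2 GB, 0 GB left
drive 3: place 2 GB, 4 GB left
drive 3: place 2 GB, 2 GB left
Final drives: [12,4] [10,2,2,2] [10,2,2].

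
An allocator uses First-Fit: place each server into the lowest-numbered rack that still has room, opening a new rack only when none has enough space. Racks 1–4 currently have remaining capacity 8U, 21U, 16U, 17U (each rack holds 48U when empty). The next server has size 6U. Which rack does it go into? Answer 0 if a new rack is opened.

Racks with room: rack 1 (8U), rack 2 (21U), rack 3 (16U), rack 4 (17U).
The first with room is rack 1.

1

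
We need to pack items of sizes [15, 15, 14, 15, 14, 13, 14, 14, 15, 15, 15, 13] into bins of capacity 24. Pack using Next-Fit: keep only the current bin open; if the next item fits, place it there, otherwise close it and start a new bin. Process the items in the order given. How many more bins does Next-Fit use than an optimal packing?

0

Next-Fit: [15] [15] [14] [15] [14] [13] [14] [14] [15] [15] [15] [13] → 12 bins.
12 items exceed 12 (half the capacity), and no two of those can share a bin, so at least 12 bins are needed.
So 12 is already optimal.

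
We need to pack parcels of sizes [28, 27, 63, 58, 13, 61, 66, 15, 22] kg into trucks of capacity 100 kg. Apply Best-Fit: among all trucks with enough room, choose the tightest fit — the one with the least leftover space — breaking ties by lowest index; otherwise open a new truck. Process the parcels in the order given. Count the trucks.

5

28 kg → truck 1 (remaining 72 kg)
27 kg → truck 1 (remaining 45 kg)
63 kg → truck 2 (remaining 37 kg)
58 kg → truck 3 (remaining 42 kg)
13 kg → truck 2 (remaining 24 kg)
61 kg → truck 4 (remaining 39 kg)
66 kg → truck 5 (remaining 34 kg)
15 kg → truck 2 (remaining 9 kg)
22 kg → truck 5 (remaining 12 kg)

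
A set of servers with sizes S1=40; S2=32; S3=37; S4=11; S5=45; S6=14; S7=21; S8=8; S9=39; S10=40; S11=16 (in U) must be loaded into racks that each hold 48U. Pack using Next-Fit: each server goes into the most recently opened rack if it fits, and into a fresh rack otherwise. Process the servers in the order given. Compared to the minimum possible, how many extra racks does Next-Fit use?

Next-Fit: [40] [32] [37,11] [45] [14,21,8] [39] [40] [16] → 8 racks.
Total size 303U; any packing needs at least ⌈303/48⌉ = 7 racks.
An optimal packing achieves that bound: [45] [40,8] [40] [39] [37,11] [32,16] [21,14] → 7 racks.
Excess: 8 − 7 = 1.

1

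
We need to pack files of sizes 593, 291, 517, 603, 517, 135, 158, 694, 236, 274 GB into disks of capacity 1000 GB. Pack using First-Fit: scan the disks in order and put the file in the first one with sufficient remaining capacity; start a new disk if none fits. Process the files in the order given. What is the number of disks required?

Put 593 GB in disk 1; 407 GB remain.
Put 291 GB in disk 1; 116 GB remain.
Put 517 GB in disk 2; 483 GB remain.
Put 603 GB in disk 3; 397 GB remain.
Put 517 GB in disk 4; 483 GB remain.
Put 135 GB in disk 2; 348 GB remain.
Put 158 GB in disk 2; 190 GB remain.
Put 694 GB in disk 5; 306 GB remain.
Put 236 GB in disk 3; 161 GB remain.
Put 274 GB in disk 4; 209 GB remain.
Final disks: [593,291] [517,135,158] [603,236] [517,274] [694].

5 disks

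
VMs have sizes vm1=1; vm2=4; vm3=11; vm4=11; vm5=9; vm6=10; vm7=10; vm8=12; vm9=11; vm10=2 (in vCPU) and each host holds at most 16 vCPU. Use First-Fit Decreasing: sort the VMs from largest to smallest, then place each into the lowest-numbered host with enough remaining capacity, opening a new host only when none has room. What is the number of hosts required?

7

Sorted descending: 12, 11, 11, 11, 10, 10, 9, 4, 2, 1.
host 1: place 12 vCPU, 4 vCPU left
host 2: place 11 vCPU, 5 vCPU left
host 3: place 11 vCPU, 5 vCPU left
host 4: place 11 vCPU, 5 vCPU left
host 5: place 10 vCPU, 6 vCPU left
host 6: place 10 vCPU, 6 vCPU left
host 7: place 9 vCPU, 7 vCPU left
host 1: place 4 vCPU, 0 vCPU left
host 2: place 2 vCPU, 3 vCPU left
host 2: place 1 vCPU, 2 vCPU left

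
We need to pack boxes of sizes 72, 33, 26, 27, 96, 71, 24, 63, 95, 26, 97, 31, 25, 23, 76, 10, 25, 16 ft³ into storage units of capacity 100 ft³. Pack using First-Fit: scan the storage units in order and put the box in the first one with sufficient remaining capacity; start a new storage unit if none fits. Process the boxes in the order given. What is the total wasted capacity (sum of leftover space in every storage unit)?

storage unit 1: place 72 ft³, 28 ft³ left
storage unit 2: place 33 ft³, 67 ft³ left
storage unit 1: place 26 ft³, 2 ft³ left
storage unit 2: place 27 ft³, 40 ft³ left
storage unit 3: place 96 ft³, 4 ft³ left
storage unit 4: place 71 ft³, 29 ft³ left
storage unit 2: place 24 ft³, 16 ft³ left
storage unit 5: place 63 ft³, 37 ft³ left
storage unit 6: place 95 ft³, 5 ft³ left
storage unit 4: place 26 ft³, 3 ft³ left
storage unit 7: place 97 ft³, 3 ft³ left
storage unit 5: place 31 ft³, 6 ft³ left
storage unit 8: place 25 ft³, 75 ft³ left
storage unit 8: place 23 ft³, 52 ft³ left
storage unit 9: place 76 ft³, 24 ft³ left
storage unit 2: place 10 ft³, 6 ft³ left
storage unit 8: place 25 ft³, 27 ft³ left
storage unit 8: place 16 ft³, 11 ft³ left
9 storage units × 100 ft³ = 900 ft³; used 836 ft³; unused 64 ft³.

64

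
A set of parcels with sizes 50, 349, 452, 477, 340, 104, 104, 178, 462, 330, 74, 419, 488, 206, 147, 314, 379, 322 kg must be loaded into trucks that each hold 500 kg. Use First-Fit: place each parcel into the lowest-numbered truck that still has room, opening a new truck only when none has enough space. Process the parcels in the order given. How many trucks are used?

truck 1: place 50 kg, 450 kg left
truck 1: place 349 kg, 101 kg left
truck 2: place 452 kg, 48 kg left
truck 3: place 477 kg, 23 kg left
truck 4: place 340 kg, 160 kg left
truck 4: place 104 kg, 56 kg left
truck 5: place 104 kg, 396 kg left
truck 5: place 178 kg, 218 kg left
truck 6: place 462 kg, 38 kg left
truck 7: place 330 kg, 170 kg left
truck 1: place 74 kg, 27 kg left
truck 8: place 419 kg, 81 kg left
truck 9: place 488 kg, 12 kg left
truck 5: place 206 kg, 12 kg left
truck 7: place 147 kg, 23 kg left
truck 10: place 314 kg, 186 kg left
truck 11: place 379 kg, 121 kg left
truck 12: place 322 kg, 178 kg left

12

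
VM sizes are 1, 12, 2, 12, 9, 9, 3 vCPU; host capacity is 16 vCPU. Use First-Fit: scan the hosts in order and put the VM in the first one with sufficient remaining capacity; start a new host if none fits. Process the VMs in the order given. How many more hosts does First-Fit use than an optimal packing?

First-Fit: [1,12,2] [12,3] [9] [9] → 4 hosts.
4 VMs exceed 8 vCPU (half the capacity), and no two of those can share a host, so at least 4 hosts are needed.
So 4 is already optimal.

0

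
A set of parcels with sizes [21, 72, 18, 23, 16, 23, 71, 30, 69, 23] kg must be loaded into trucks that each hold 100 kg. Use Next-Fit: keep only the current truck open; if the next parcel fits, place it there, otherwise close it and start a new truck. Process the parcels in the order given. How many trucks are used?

5 trucks

21 kg → truck 1 (remaining 79 kg)
72 kg → truck 1 (remaining 7 kg)
18 kg → truck 2 (remaining 82 kg)
23 kg → truck 2 (remaining 59 kg)
16 kg → truck 2 (remaining 43 kg)
23 kg → truck 2 (remaining 20 kg)
71 kg → truck 3 (remaining 29 kg)
30 kg → truck 4 (remaining 70 kg)
69 kg → truck 4 (remaining 1 kg)
23 kg → truck 5 (remaining 77 kg)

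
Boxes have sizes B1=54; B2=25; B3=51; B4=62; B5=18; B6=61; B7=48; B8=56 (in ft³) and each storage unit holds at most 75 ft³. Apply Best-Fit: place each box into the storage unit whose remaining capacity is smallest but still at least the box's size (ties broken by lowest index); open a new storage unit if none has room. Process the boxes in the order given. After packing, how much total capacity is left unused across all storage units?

Put B1 (54 ft³) in storage unit 1; 21 ft³ remain.
Put B2 (25 ft³) in storage unit 2; 50 ft³ remain.
Put B3 (51 ft³) in storage unit 3; 24 ft³ remain.
Put B4 (62 ft³) in storage unit 4; 13 ft³ remain.
Put B5 (18 ft³) in storage unit 1; 3 ft³ remain.
Put B6 (61 ft³) in storage unit 5; 14 ft³ remain.
Put B7 (48 ft³) in storage unit 2; 2 ft³ remain.
Put B8 (56 ft³) in storage unit 6; 19 ft³ remain.
6 storage units × 75 ft³ = 450 ft³; used 375 ft³; unused 75 ft³.

75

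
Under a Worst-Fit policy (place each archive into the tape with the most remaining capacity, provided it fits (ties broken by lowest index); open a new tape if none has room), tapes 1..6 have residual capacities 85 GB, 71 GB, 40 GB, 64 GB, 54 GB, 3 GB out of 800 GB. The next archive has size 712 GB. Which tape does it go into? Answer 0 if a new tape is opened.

No tape has ≥ 712 GB free, so a new tape is opened.

0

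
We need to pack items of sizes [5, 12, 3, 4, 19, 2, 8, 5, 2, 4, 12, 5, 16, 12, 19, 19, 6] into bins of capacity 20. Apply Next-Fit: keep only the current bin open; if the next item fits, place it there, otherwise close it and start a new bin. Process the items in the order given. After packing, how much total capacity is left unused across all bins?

5 → bin 1 (remaining 15)
12 → bin 1 (remaining 3)
3 → bin 1 (remaining 0)
4 → bin 2 (remaining 16)
19 → bin 3 (remaining 1)
2 → bin 4 (remaining 18)
8 → bin 4 (remaining 10)
5 → bin 4 (remaining 5)
2 → bin 4 (remaining 3)
4 → bin 5 (remaining 16)
12 → bin 5 (remaining 4)
5 → bin 6 (remaining 15)
16 → bin 7 (remaining 4)
12 → bin 8 (remaining 8)
19 → bin 9 (remaining 1)
19 → bin 10 (remaining 1)
6 → bin 11 (remaining 14)
11 bins × 20 = 220; used 153; unused 67.

67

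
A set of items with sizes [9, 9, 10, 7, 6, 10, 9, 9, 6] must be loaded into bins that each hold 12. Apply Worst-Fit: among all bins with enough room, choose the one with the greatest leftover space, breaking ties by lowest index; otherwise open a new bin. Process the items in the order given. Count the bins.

bin 1: place 9, 3 left
bin 2: place 9, 3 left
bin 3: place 10, 2 left
bin 4: place 7, 5 left
bin 5: place 6, 6 left
bin 6: place 10, 2 left
bin 7: place 9, 3 left
bin 8: place 9, 3 left
bin 5: place 6, 0 left

8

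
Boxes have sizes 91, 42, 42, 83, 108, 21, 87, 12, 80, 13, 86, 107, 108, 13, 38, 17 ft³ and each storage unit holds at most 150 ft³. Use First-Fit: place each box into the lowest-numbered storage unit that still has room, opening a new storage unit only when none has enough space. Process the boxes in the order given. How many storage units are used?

91 ft³ → storage unit 1 (remaining 59 ft³)
42 ft³ → storage unit 1 (remaining 17 ft³)
42 ft³ → storage unit 2 (remaining 108 ft³)
83 ft³ → storage unit 2 (remaining 25 ft³)
108 ft³ → storage unit 3 (remaining 42 ft³)
21 ft³ → storage unit 2 (remaining 4 ft³)
87 ft³ → storage unit 4 (remaining 63 ft³)
12 ft³ → storage unit 1 (remaining 5 ft³)
80 ft³ → storage unit 5 (remaining 70 ft³)
13 ft³ → storage unit 3 (remaining 29 ft³)
86 ft³ → storage unit 6 (remaining 64 ft³)
107 ft³ → storage unit 7 (remaining 43 ft³)
108 ft³ → storage unit 8 (remaining 42 ft³)
13 ft³ → storage unit 3 (remaining 16 ft³)
38 ft³ → storage unit 4 (remaining 25 ft³)
17 ft³ → storage unit 4 (remaining 8 ft³)
Final storage units: [91,42,12] [42,83,21] [108,13,13] [87,38,17] [80] [86] [107] [108].

8 storage units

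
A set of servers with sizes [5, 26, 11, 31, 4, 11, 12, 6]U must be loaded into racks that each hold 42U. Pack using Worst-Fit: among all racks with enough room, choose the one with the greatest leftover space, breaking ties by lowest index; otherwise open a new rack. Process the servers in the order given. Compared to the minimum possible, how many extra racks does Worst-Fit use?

Worst-Fit: [5,26,11] [31,4] [11,12,6] → 3 racks.
Total size 106U; any packing needs at least ⌈106/42⌉ = 3 racks.
So 3 is already optimal.

0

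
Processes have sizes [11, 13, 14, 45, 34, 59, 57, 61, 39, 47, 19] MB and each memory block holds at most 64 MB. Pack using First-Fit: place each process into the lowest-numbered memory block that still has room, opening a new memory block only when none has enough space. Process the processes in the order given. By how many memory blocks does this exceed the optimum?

First-Fit: [11,13,14,19] [45] [34] [59] [57] [61] [39] [47] → 8 memory blocks.
Total size 399 MB; any packing needs at least ⌈399/64⌉ = 7 memory blocks.
An optimal packing achieves that bound: [61] [59] [57] [47,14] [45,19] [39,13,11] [34] → 7 memory blocks.
Excess: 8 − 7 = 1.

1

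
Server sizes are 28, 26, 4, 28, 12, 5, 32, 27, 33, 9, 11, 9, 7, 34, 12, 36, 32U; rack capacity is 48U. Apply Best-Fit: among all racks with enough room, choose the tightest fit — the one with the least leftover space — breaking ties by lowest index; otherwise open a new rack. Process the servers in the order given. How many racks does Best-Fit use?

9

rack 1: place 28U, 20U left
rack 2: place 26U, 22U left
rack 1: place 4U, 16U left
rack 3: place 28U, 20U left
rack 1: place 12U, 4U left
rack 3: place 5U, 15U left
rack 4: place 32U, 16U left
rack 5: place 27U, 21U left
rack 6: place 33U, 15U left
rack 3: place 9U, 6U left
rack 6: place 11U, 4U left
rack 4: place 9U, 7U left
rack 4: place 7U, 0U left
rack 7: place 34U, 14U left
rack 7: place 12U, 2U left
rack 8: place 36U, 12U left
rack 9: place 32U, 16U left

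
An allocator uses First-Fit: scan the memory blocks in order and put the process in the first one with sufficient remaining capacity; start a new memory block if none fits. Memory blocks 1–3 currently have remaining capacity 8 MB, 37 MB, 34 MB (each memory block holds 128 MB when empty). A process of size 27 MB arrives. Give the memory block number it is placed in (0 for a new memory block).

Memory blocks with room: memory block 2 (37 MB), memory block 3 (34 MB).
The first with room is memory block 2.

2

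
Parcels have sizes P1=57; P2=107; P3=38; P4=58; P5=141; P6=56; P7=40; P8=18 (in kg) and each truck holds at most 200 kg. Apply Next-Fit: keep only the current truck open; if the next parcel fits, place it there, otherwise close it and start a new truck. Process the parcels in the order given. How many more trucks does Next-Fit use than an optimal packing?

1

Next-Fit: [57,107] [38,58] [141,56] [40,18] → 4 trucks.
Total size 515 kg; any packing needs at least ⌈515/200⌉ = 3 trucks.
An optimal packing achieves that bound: [141,58] [107,57,18] [56,40,38] → 3 trucks.
Excess: 4 − 3 = 1.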